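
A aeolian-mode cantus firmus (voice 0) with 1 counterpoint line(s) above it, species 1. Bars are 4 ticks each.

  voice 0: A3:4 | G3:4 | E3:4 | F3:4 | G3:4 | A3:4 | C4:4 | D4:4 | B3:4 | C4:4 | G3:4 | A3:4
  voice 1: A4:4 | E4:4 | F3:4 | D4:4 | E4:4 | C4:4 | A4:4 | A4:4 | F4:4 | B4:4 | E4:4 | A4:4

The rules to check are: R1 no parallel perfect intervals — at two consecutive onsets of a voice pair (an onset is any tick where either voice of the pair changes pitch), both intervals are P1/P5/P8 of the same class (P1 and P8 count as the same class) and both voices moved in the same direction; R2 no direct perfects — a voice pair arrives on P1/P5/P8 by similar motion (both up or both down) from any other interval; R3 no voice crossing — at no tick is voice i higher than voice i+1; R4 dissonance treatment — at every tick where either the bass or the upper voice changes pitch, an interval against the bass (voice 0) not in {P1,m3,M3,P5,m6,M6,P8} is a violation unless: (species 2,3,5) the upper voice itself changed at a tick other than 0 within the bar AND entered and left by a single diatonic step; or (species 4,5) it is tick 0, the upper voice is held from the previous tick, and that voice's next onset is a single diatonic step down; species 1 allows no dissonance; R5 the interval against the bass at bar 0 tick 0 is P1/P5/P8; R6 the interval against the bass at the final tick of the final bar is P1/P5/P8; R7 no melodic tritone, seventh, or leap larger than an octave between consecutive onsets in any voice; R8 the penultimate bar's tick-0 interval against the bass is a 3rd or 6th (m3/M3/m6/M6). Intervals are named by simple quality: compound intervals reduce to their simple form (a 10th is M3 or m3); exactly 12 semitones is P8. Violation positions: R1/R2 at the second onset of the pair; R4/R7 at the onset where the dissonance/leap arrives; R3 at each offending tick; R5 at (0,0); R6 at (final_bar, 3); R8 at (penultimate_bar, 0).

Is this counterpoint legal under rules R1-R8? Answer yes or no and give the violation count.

bar 0: v0=A3 v1=A4 (P8)
bar 1: v0=G3 v1=E4 (M6)
bar 2: v0=E3 v1=F3 (m2)
bar 3: v0=F3 v1=D4 (M6)
bar 4: v0=G3 v1=E4 (M6)
bar 5: v0=A3 v1=C4 (m3)
bar 6: v0=C4 v1=A4 (M6)
bar 7: v0=D4 v1=A4 (P5)
bar 8: v0=B3 v1=F4 (TT)
bar 9: v0=C4 v1=B4 (M7)
bar 10: v0=G3 v1=E4 (M6)
bar 11: v0=A3 v1=A4 (P8)
  R4 @ bar2.0: E3/F3 m2 untreated
  R7 @ bar2.0: E4->F3 leap 11st
  R4 @ bar8.0: B3/F4 TT untreated
  R4 @ bar9.0: C4/B4 M7 untreated
  R7 @ bar9.0: F4->B4 leap 6st
  R2 @ bar11.0: G3/E4 M6 -> A3/A4 P8 similar

No (6 violations)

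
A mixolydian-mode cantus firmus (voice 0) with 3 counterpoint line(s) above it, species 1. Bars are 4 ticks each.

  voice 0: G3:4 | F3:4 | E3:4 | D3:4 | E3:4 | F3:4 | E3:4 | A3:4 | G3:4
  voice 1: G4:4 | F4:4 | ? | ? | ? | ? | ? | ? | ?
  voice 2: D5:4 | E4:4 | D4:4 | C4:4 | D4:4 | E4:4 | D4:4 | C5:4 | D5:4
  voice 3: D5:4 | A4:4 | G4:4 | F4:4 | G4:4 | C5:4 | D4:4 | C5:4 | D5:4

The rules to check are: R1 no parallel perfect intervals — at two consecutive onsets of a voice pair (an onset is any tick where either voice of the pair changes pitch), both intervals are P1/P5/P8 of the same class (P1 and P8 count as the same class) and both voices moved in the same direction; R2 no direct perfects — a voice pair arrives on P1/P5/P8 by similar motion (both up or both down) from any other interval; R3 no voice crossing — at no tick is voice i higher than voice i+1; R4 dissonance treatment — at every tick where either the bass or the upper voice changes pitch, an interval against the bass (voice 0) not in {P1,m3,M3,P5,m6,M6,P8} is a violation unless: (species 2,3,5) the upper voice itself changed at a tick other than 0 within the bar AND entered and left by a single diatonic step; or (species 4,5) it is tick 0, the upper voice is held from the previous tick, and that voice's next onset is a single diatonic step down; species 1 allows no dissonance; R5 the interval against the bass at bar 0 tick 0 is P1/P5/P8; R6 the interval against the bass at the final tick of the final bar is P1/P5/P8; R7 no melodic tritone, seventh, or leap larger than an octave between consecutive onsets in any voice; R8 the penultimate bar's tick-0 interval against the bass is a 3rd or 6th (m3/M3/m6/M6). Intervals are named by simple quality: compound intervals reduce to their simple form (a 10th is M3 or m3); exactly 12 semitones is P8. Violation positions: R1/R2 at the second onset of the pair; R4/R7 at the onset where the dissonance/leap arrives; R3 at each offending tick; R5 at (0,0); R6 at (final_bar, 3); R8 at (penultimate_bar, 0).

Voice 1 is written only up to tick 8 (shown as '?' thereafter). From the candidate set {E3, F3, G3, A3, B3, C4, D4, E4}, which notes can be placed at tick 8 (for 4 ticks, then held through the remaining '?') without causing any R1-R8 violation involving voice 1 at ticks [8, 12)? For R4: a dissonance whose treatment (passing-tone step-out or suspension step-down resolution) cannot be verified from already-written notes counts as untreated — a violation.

E3: violates R1,R7
F3: violates R4
G3: violates R2,R7
A3: violates R4
B3: violates R2,R7
C4: violates R2
D4: violates R2,R4
E4: violates R1,R3

{}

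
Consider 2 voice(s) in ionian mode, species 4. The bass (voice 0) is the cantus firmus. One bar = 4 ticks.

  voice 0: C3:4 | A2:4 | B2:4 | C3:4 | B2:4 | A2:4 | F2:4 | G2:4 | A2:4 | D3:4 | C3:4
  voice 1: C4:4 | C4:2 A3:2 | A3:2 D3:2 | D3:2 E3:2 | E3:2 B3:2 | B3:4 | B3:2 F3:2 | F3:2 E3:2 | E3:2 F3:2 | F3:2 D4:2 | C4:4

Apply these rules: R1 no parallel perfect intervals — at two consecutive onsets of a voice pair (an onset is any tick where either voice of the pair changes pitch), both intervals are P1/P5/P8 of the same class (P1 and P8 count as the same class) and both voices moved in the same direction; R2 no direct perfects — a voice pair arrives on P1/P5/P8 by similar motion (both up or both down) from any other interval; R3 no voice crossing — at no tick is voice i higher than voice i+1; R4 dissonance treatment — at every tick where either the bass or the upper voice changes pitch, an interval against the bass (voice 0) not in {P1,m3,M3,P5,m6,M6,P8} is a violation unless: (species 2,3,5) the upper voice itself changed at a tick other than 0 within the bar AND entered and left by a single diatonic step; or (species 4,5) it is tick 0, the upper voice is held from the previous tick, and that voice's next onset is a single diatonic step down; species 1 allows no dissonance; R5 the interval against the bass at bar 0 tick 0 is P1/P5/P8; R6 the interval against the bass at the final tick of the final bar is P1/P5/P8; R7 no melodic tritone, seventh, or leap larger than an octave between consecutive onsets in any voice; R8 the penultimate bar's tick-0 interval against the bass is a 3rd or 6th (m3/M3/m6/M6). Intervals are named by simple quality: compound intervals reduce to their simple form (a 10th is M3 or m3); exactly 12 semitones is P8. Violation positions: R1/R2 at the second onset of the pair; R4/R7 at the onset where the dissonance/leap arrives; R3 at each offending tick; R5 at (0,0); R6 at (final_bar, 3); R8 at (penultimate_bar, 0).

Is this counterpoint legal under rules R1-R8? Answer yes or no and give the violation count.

bar 0: v0=C3 v1=C4 (P8)
bar 1: v0=A2 v1=C4 (m3)
bar 2: v0=B2 v1=A3 (m7)
bar 3: v0=C3 v1=D3 (M2)
bar 4: v0=B2 v1=E3 (P4)
bar 5: v0=A2 v1=B3 (M2)
bar 6: v0=F2 v1=B3 (TT)
bar 7: v0=G2 v1=F3 (m7)
bar 8: v0=A2 v1=E3 (P5)
bar 9: v0=D3 v1=F3 (m3)
bar 10: v0=C3 v1=C4 (P8)
  R4 @ bar2.0: B2/A3 m7 untreated
  R4 @ bar3.0: C3/D3 M2 untreated
  R4 @ bar4.0: B2/E3 P4 untreated
  R4 @ bar5.0: A2/B3 M2 untreated
  R4 @ bar6.0: F2/B3 TT untreated
  R7 @ bar6.2: B3->F3 leap 6st
  R1 @ bar10.0: D3/D4 P8 -> C3/C4 P8 similar

No (7 violations)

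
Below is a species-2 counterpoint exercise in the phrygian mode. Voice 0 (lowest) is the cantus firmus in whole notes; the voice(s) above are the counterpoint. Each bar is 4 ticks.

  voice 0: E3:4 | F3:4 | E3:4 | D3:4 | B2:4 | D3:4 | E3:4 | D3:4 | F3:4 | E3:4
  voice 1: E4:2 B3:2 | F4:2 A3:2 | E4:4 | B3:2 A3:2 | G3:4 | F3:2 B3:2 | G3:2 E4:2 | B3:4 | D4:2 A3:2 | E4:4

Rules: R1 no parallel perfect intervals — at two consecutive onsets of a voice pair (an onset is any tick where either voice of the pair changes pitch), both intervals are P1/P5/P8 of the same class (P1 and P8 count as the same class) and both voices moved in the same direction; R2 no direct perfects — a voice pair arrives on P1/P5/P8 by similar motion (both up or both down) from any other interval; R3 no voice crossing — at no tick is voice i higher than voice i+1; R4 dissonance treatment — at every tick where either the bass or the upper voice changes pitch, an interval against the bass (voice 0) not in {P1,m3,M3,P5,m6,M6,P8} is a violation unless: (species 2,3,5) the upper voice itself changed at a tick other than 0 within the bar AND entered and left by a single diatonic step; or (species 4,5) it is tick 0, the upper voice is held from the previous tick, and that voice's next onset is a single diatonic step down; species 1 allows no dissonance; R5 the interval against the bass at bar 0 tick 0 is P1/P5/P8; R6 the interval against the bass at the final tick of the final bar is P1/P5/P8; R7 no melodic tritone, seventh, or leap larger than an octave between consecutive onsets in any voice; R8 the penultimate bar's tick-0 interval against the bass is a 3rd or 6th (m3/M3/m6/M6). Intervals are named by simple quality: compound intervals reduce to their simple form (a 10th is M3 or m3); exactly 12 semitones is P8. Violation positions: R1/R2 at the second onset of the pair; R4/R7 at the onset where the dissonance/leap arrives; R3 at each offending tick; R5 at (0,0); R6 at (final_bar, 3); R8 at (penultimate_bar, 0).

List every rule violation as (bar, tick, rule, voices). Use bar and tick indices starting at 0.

bar 0: v0=E3 v1=E4 downbeat P8
bar 1: v0=F3 v1=F4 downbeat P8
bar 2: v0=E3 v1=E4 downbeat P8
bar 3: v0=D3 v1=B3 downbeat M6
bar 4: v0=B2 v1=G3 downbeat m6
bar 5: v0=D3 v1=F3 downbeat m3
bar 6: v0=E3 v1=G3 downbeat m3
bar 7: v0=D3 v1=B3 downbeat M6
bar 8: v0=F3 v1=D4 downbeat M6
bar 9: v0=E3 v1=E4 downbeat P8
  -> R2 @ bar 1 tick 0 v(0, 1): E3/B3 P5 -> F3/F4 P8 similar
  -> R7 @ bar 1 tick 0 v(1,): B3->F4 leap 6st
  -> R7 @ bar 5 tick 2 v(1,): F3->B3 leap 6st

(1, 0, R2, (0, 1))
(1, 0, R7, (1,))
(5, 2, R7, (1,))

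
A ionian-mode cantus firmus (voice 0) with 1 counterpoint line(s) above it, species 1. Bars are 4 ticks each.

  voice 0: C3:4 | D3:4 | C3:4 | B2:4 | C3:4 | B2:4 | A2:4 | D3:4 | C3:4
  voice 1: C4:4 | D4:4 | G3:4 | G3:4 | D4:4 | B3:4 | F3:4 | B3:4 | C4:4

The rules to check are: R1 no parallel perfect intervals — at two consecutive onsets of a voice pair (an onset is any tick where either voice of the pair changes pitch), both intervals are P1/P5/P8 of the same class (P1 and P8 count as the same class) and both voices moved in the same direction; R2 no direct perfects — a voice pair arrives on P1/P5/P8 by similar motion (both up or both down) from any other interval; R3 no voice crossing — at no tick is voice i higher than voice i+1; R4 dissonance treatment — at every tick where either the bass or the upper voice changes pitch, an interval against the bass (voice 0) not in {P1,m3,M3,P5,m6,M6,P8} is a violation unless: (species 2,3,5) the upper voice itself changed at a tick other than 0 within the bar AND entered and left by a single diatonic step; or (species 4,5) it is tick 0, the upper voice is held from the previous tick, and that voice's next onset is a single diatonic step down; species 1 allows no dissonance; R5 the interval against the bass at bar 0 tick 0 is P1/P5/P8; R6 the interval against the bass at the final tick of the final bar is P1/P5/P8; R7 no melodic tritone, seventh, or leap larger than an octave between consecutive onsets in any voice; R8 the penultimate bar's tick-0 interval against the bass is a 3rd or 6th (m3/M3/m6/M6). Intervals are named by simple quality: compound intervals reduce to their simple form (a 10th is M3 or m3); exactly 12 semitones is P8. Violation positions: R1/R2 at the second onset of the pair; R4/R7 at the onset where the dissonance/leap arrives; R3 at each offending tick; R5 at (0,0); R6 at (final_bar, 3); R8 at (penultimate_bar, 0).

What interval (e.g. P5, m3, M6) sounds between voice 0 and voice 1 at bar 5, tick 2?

P8

voice 0=B2 voice 1=B3 -> P8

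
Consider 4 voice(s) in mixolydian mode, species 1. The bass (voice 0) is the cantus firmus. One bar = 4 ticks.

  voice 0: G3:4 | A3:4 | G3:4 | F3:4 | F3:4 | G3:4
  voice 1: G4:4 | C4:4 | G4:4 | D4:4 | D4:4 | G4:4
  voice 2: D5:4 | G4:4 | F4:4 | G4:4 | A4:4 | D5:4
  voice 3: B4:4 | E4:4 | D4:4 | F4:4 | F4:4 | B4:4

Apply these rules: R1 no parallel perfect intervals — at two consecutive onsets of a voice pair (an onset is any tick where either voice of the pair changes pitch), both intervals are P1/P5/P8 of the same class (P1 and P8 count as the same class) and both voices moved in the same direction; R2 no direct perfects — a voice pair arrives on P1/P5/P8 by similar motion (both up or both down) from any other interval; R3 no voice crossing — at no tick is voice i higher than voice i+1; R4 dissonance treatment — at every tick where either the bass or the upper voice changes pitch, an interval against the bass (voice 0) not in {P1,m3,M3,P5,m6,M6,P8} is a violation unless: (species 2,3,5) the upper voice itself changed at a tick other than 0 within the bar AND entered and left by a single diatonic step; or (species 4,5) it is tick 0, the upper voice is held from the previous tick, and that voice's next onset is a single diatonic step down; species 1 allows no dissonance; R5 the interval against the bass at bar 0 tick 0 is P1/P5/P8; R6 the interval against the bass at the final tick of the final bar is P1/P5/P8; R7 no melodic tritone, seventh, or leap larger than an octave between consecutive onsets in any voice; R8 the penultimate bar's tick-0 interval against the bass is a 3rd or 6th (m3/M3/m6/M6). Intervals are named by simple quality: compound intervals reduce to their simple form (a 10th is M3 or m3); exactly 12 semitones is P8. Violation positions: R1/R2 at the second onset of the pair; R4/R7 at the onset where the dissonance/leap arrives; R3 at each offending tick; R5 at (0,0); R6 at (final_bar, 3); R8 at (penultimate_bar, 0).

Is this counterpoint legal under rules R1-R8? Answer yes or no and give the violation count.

bar 0: v0=G3 v1=G4 v2=D5 v3=B4 (M3)
bar 1: v0=A3 v1=C4 v2=G4 v3=E4 (P5)
bar 2: v0=G3 v1=G4 v2=F4 v3=D4 (P5)
bar 3: v0=F3 v1=D4 v2=G4 v3=F4 (P8)
bar 4: v0=F3 v1=D4 v2=A4 v3=F4 (P8)
bar 5: v0=G3 v1=G4 v2=D5 v3=B4 (M3)
  R3 @ bar0.0: D5 above B4
  R5 @ bar0.0: opens on M3
  R3 @ bar0.1: D5 above B4
  R3 @ bar0.2: D5 above B4
  R3 @ bar0.3: D5 above B4
  R1 @ bar1.0: G4/D5 P5 -> C4/G4 P5 similar
  R3 @ bar1.0: G4 above E4
  R4 @ bar1.0: A3/G4 m7 untreated
  R3 @ bar1.1: G4 above E4
  R3 @ bar1.2: G4 above E4
  R3 @ bar1.3: G4 above E4
  R1 @ bar2.0: A3/E4 P5 -> G3/D4 P5 similar
  R3 @ bar2.0: G4 above F4
  R3 @ bar2.0: F4 above D4
  R4 @ bar2.0: G3/F4 m7 untreated
  R3 @ bar2.1: G4 above F4
  R3 @ bar2.1: F4 above D4
  R3 @ bar2.2: G4 above F4
  R3 @ bar2.2: F4 above D4
  R3 @ bar2.3: G4 above F4
  R3 @ bar2.3: F4 above D4
  R3 @ bar3.0: G4 above F4
  R4 @ bar3.0: F3/G4 M2 untreated
  R3 @ bar3.1: G4 above F4
  R3 @ bar3.2: G4 above F4
  R3 @ bar3.3: G4 above F4
  R3 @ bar4.0: A4 above F4
  R8 @ bar4.0: penult P8 not 3rd/6th
  R3 @ bar4.1: A4 above F4
  R3 @ bar4.2: A4 above F4
  R3 @ bar4.3: A4 above F4
  R1 @ bar5.0: D4/A4 P5 -> G4/D5 P5 similar
  R2 @ bar5.0: F3/D4 M6 -> G3/G4 P8 similar
  R2 @ bar5.0: F3/A4 M3 -> G3/D5 P5 similar
  R3 @ bar5.0: D5 above B4
  R7 @ bar5.0: F4->B4 leap 6st
  R3 @ bar5.1: D5 above B4
  R3 @ bar5.2: D5 above B4
  R3 @ bar5.3: D5 above B4
  R6 @ bar5.3: closes on M3

No (40 violations)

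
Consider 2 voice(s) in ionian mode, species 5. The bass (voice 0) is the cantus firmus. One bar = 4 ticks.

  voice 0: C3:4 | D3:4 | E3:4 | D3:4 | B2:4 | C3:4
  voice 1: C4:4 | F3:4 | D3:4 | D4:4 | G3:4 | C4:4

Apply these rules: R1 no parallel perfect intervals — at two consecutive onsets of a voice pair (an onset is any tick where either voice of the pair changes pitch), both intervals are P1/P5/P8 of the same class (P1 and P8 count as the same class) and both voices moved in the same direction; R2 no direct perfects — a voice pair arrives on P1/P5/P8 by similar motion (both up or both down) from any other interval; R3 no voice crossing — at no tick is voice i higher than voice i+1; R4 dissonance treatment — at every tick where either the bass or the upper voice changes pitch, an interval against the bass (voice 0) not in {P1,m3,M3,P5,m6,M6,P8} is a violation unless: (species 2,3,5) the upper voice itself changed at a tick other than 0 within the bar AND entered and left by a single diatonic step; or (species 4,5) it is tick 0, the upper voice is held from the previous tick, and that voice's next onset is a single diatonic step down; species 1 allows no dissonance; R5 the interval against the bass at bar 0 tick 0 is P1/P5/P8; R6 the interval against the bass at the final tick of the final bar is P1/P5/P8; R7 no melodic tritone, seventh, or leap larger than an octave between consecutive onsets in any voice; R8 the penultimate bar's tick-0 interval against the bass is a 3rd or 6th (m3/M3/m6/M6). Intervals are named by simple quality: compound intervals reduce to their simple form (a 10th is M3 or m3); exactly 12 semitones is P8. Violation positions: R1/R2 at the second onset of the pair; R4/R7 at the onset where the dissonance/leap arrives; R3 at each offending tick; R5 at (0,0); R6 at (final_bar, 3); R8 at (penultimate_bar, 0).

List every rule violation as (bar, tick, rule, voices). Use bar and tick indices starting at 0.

bar 0: v0=C3 v1=C4 downbeat P8
bar 1: v0=D3 v1=F3 downbeat m3
bar 2: v0=E3 v1=D3 downbeat M2
bar 3: v0=D3 v1=D4 downbeat P8
bar 4: v0=B2 v1=G3 downbeat m6
bar 5: v0=C3 v1=C4 downbeat P8
  -> R3 @ bar 2 tick 0 v(0, 1): E3 above D3
  -> R4 @ bar 2 tick 0 v(0, 1): E3/D3 M2 untreated
  -> R3 @ bar 2 tick 1 v(0, 1): E3 above D3
  -> R3 @ bar 2 tick 2 v(0, 1): E3 above D3
  -> R3 @ bar 2 tick 3 v(0, 1): E3 above D3
  -> R2 @ bar 5 tick 0 v(0, 1): B2/G3 m6 -> C3/C4 P8 similar

(2, 0, R3, (0, 1))
(2, 0, R4, (0, 1))
(2, 1, R3, (0, 1))
(2, 2, R3, (0, 1))
(2, 3, R3, (0, 1))
(5, 0, R2, (0, 1))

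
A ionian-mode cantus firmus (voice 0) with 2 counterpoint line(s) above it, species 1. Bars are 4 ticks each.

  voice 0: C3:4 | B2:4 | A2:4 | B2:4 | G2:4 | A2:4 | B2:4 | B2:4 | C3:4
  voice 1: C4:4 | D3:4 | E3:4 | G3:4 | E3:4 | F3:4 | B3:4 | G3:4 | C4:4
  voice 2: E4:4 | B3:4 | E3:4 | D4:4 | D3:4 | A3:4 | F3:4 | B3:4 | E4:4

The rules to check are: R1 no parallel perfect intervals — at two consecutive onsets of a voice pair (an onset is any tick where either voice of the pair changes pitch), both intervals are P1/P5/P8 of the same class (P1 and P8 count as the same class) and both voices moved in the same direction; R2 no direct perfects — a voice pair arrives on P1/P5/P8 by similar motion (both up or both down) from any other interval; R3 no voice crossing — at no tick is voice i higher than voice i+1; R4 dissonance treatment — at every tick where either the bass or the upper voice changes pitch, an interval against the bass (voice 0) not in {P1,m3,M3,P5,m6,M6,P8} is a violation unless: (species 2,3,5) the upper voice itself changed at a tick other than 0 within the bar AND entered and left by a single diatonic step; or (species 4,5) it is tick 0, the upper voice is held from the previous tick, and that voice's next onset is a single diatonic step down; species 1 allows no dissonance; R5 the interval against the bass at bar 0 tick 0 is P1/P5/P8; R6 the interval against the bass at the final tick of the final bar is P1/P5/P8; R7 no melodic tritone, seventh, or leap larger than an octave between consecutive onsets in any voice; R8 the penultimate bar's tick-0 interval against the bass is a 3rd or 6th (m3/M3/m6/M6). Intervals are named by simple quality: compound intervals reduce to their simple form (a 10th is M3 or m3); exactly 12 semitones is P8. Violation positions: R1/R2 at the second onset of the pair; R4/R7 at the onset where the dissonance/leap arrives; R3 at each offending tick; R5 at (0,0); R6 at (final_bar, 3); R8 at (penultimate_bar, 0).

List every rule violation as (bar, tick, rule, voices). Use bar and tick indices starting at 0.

bar 0: v0=C3 v1=C4 v2=E4 downbeat M3
bar 1: v0=B2 v1=D3 v2=B3 downbeat P8
bar 2: v0=A2 v1=E3 v2=E3 downbeat P5
bar 3: v0=B2 v1=G3 v2=D4 downbeat m3
bar 4: v0=G2 v1=E3 v2=D3 downbeat P5
bar 5: v0=A2 v1=F3 v2=A3 downbeat P8
bar 6: v0=B2 v1=B3 v2=F3 downbeat TT
bar 7: v0=B2 v1=G3 v2=B3 downbeat P8
bar 8: v0=C3 v1=C4 v2=E4 downbeat M3
  -> R5 @ bar 0 tick 0 v(0, 2): opens on M3
  -> R2 @ bar 1 tick 0 v(0, 2): C3/E4 M3 -> B2/B3 P8 similar
  -> R7 @ bar 1 tick 0 v(1,): C4->D3 leap 10st
  -> R2 @ bar 2 tick 0 v(0, 2): B2/B3 P8 -> A2/E3 P5 similar
  -> R2 @ bar 3 tick 0 v(1, 2): E3/E3 P1 -> G3/D4 P5 similar
  -> R7 @ bar 3 tick 0 v(2,): E3->D4 leap 10st
  -> R2 @ bar 4 tick 0 v(0, 2): B2/D4 m3 -> G2/D3 P5 similar
  -> R3 @ bar 4 tick 0 v(1, 2): E3 above D3
  -> R3 @ bar 4 tick 1 v(1, 2): E3 above D3
  -> R3 @ bar 4 tick 2 v(1, 2): E3 above D3
  -> R3 @ bar 4 tick 3 v(1, 2): E3 above D3
  -> R2 @ bar 5 tick 0 v(0, 2): G2/D3 P5 -> A2/A3 P8 similar
  -> R2 @ bar 6 tick 0 v(0, 1): A2/F3 m6 -> B2/B3 P8 similar
  -> R3 @ bar 6 tick 0 v(1, 2): B3 above F3
  -> R4 @ bar 6 tick 0 v(0, 2): B2/F3 TT untreated
  -> R7 @ bar 6 tick 0 v(1,): F3->B3 leap 6st
  -> R3 @ bar 6 tick 1 v(1, 2): B3 above F3
  -> R3 @ bar 6 tick 2 v(1, 2): B3 above F3
  -> R3 @ bar 6 tick 3 v(1, 2): B3 above F3
  -> R7 @ bar 7 tick 0 v(2,): F3->B3 leap 6st
  -> R8 @ bar 7 tick 0 v(0, 2): penult P8 not 3rd/6th
  -> R2 @ bar 8 tick 0 v(0, 1): B2/G3 m6 -> C3/C4 P8 similar
  -> R6 @ bar 8 tick 3 v(0, 2): closes on M3

(0, 0, R5, (0, 2))
(1, 0, R2, (0, 2))
(1, 0, R7, (1,))
(2, 0, R2, (0, 2))
(3, 0, R2, (1, 2))
(3, 0, R7, (2,))
(4, 0, R2, (0, 2))
(4, 0, R3, (1, 2))
(4, 1, R3, (1, 2))
(4, 2, R3, (1, 2))
(4, 3, R3, (1, 2))
(5, 0, R2, (0, 2))
(6, 0, R2, (0, 1))
(6, 0, R3, (1, 2))
(6, 0, R4, (0, 2))
(6, 0, R7, (1,))
(6, 1, R3, (1, 2))
(6, 2, R3, (1, 2))
(6, 3, R3, (1, 2))
(7, 0, R7, (2,))
(7, 0, R8, (0, 2))
(8, 0, R2, (0, 1))
(8, 3, R6, (0, 2))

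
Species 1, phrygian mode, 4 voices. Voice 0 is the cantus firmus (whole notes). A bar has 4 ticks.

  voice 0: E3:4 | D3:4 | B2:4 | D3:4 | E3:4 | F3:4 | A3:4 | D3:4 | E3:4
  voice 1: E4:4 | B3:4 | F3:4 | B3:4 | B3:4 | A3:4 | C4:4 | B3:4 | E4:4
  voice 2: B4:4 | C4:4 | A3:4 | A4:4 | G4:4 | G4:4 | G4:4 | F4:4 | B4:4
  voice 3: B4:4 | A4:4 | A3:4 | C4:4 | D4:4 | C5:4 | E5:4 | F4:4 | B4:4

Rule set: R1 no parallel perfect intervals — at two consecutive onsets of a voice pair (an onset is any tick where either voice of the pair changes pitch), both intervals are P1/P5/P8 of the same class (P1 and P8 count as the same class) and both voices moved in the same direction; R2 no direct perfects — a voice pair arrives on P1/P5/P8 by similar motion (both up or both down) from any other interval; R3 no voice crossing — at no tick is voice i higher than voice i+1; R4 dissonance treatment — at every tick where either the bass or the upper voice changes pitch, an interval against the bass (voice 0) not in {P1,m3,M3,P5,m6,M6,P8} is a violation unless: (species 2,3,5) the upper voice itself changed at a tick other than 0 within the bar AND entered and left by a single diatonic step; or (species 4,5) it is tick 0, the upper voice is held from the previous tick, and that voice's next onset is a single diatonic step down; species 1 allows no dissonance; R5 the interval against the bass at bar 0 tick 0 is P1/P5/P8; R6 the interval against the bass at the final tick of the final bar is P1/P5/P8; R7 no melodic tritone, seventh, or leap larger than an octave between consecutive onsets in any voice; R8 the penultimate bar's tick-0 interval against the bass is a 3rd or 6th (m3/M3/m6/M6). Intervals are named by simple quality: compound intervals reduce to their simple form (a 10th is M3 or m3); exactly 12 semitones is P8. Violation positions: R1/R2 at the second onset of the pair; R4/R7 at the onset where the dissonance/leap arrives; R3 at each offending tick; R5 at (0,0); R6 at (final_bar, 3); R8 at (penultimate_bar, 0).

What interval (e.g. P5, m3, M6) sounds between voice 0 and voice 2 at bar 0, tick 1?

P5

voice 0=E3 voice 2=B4 -> P5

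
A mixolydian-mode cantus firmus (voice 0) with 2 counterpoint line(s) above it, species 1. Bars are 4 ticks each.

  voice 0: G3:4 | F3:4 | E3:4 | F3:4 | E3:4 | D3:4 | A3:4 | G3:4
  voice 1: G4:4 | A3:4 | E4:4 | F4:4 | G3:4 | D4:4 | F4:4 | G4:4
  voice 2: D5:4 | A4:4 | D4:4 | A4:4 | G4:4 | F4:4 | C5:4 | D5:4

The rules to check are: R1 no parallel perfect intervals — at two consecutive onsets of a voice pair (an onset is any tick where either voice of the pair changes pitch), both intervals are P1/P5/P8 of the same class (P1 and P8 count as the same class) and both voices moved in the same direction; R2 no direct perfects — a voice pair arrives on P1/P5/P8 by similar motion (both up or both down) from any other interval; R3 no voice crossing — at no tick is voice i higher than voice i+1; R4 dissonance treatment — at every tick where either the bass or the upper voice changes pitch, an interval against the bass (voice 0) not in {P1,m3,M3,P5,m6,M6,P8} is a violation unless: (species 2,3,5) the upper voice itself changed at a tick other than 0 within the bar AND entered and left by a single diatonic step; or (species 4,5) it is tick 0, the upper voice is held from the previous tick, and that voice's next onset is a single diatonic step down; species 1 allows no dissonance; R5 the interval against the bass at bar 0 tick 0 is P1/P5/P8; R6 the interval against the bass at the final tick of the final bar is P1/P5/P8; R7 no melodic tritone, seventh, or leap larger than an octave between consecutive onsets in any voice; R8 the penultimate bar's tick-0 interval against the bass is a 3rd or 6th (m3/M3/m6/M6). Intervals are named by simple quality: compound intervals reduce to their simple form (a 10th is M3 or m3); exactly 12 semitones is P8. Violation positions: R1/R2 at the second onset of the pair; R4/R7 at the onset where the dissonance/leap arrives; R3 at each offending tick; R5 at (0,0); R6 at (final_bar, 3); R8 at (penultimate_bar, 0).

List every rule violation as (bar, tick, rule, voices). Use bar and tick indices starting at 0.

bar 0: v0=G3 v1=G4 v2=D5 downbeat P5
bar 1: v0=F3 v1=A3 v2=A4 downbeat M3
bar 2: v0=E3 v1=E4 v2=D4 downbeat m7
bar 3: v0=F3 v1=F4 v2=A4 downbeat M3
bar 4: v0=E3 v1=G3 v2=G4 downbeat m3
bar 5: v0=D3 v1=D4 v2=F4 downbeat m3
bar 6: v0=A3 v1=F4 v2=C5 downbeat m3
bar 7: v0=G3 v1=G4 v2=D5 downbeat P5
  -> R2 @ bar 1 tick 0 v(1, 2): G4/D5 P5 -> A3/A4 P8 similar
  -> R7 @ bar 1 tick 0 v(1,): G4->A3 leap 10st
  -> R3 @ bar 2 tick 0 v(1, 2): E4 above D4
  -> R4 @ bar 2 tick 0 v(0, 2): E3/D4 m7 untreated
  -> R3 @ bar 2 tick 1 v(1, 2): E4 above D4
  -> R3 @ bar 2 tick 2 v(1, 2): E4 above D4
  -> R3 @ bar 2 tick 3 v(1, 2): E4 above D4
  -> R1 @ bar 3 tick 0 v(0, 1): E3/E4 P8 -> F3/F4 P8 similar
  -> R2 @ bar 4 tick 0 v(1, 2): F4/A4 M3 -> G3/G4 P8 similar
  -> R7 @ bar 4 tick 0 v(1,): F4->G3 leap 10st
  -> R2 @ bar 6 tick 0 v(1, 2): D4/F4 m3 -> F4/C5 P5 similar
  -> R1 @ bar 7 tick 0 v(1, 2): F4/C5 P5 -> G4/D5 P5 similar

(1, 0, R2, (1, 2))
(1, 0, R7, (1,))
(2, 0, R3, (1, 2))
(2, 0, R4, (0, 2))
(2, 1, R3, (1, 2))
(2, 2, R3, (1, 2))
(2, 3, R3, (1, 2))
(3, 0, R1, (0, 1))
(4, 0, R2, (1, 2))
(4, 0, R7, (1,))
(6, 0, R2, (1, 2))
(7, 0, R1, (1, 2))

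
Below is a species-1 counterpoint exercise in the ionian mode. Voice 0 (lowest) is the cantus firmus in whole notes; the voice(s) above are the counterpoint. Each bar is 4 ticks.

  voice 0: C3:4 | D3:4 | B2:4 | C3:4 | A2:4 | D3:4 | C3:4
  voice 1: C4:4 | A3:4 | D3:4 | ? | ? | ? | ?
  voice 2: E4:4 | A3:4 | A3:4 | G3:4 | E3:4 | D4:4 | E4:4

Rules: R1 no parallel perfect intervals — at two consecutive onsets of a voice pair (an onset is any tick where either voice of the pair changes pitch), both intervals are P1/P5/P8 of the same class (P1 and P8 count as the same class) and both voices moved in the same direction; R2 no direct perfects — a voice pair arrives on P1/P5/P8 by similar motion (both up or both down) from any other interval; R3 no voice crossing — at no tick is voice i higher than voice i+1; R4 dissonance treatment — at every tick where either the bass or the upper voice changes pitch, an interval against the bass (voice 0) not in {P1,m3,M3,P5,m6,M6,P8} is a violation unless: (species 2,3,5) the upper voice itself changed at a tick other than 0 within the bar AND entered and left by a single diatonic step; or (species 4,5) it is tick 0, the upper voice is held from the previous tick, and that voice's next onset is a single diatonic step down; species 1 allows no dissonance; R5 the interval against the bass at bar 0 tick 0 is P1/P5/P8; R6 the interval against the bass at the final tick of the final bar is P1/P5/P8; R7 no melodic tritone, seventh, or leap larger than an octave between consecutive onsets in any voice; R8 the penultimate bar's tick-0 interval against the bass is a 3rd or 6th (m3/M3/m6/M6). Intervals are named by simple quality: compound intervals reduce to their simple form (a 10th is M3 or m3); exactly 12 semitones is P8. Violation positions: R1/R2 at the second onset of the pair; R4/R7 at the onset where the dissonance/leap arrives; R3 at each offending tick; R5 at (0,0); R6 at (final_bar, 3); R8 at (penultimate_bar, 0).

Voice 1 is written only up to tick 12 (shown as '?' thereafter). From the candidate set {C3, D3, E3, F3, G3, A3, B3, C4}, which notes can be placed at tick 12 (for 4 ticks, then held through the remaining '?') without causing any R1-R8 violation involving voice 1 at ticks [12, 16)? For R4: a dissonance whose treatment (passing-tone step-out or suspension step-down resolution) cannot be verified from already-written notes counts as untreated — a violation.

C3: violates R1
D3: violates R4
E3: legal
F3: violates R4
G3: violates R2
A3: violates R3
B3: violates R3,R4
C4: violates R2,R3,R7

{E3}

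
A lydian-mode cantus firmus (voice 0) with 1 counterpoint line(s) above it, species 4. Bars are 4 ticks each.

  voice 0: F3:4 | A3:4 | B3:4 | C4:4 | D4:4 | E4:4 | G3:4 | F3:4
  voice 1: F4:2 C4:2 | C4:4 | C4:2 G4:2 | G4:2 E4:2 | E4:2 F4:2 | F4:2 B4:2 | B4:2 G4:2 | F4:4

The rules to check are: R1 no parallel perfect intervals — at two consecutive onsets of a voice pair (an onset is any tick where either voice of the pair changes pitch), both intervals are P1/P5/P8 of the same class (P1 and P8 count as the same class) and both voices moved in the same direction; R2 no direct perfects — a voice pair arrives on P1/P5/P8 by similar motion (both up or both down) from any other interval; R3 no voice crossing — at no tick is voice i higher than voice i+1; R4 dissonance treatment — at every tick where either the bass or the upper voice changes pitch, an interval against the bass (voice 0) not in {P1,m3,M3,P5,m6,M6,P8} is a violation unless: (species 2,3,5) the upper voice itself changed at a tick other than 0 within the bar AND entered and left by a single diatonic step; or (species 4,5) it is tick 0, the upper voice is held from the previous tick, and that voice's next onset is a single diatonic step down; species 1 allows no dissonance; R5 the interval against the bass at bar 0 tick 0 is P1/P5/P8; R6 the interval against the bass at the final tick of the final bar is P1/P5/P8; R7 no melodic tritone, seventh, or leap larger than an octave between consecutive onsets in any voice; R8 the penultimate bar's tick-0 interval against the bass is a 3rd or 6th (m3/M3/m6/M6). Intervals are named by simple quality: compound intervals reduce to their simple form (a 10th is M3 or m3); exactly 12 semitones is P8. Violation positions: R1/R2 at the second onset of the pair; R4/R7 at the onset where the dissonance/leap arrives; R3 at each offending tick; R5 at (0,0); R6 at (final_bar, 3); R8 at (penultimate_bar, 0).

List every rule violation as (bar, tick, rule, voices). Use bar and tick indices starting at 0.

bar 0: v0=F3 v1=F4 downbeat P8
bar 1: v0=A3 v1=C4 downbeat m3
bar 2: v0=B3 v1=C4 downbeat m2
bar 3: v0=C4 v1=G4 downbeat P5
bar 4: v0=D4 v1=E4 downbeat M2
bar 5: v0=E4 v1=F4 downbeat m2
bar 6: v0=G3 v1=B4 downbeat M3
bar 7: v0=F3 v1=F4 downbeat P8
  -> R4 @ bar 2 tick 0 v(0, 1): B3/C4 m2 untreated
  -> R4 @ bar 4 tick 0 v(0, 1): D4/E4 M2 untreated
  -> R4 @ bar 5 tick 0 v(0, 1): E4/F4 m2 untreated
  -> R7 @ bar 5 tick 2 v(1,): F4->B4 leap 6st
  -> R1 @ bar 7 tick 0 v(0, 1): G3/G4 P8 -> F3/F4 P8 similar

(2, 0, R4, (0, 1))
(4, 0, R4, (0, 1))
(5, 0, R4, (0, 1))
(5, 2, R7, (1,))
(7, 0, R1, (0, 1))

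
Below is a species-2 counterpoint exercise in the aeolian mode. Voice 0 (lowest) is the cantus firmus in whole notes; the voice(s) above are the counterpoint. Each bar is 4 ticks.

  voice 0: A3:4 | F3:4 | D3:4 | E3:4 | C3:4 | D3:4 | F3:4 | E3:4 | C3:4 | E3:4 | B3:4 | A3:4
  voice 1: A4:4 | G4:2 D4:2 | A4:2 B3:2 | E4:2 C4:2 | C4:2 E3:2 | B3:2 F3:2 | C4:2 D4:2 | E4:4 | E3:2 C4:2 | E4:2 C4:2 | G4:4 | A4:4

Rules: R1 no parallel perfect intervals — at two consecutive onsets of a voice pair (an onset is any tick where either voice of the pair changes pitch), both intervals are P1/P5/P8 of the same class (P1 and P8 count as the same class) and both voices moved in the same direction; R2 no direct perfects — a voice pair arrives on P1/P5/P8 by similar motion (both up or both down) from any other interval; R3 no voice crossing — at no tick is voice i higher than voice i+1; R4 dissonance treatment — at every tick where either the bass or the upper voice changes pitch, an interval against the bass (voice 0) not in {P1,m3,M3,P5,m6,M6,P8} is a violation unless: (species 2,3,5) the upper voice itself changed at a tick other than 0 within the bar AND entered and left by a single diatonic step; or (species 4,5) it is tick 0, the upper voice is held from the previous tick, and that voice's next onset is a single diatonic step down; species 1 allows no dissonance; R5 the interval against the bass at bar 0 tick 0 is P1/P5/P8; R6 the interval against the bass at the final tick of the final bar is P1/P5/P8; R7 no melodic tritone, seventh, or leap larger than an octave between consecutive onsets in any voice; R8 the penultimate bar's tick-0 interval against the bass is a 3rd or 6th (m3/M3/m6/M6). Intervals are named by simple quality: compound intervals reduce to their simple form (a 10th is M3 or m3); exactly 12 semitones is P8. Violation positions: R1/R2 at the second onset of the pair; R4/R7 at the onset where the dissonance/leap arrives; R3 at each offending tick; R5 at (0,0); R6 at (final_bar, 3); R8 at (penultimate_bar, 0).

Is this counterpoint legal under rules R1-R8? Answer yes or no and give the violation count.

No (6 violations)

bar 0: v0=A3 v1=A4 (P8)
bar 1: v0=F3 v1=G4 (M2)
bar 2: v0=D3 v1=A4 (P5)
bar 3: v0=E3 v1=E4 (P8)
bar 4: v0=C3 v1=C4 (P8)
bar 5: v0=D3 v1=B3 (M6)
bar 6: v0=F3 v1=C4 (P5)
bar 7: v0=E3 v1=E4 (P8)
bar 8: v0=C3 v1=E3 (M3)
bar 9: v0=E3 v1=E4 (P8)
bar 10: v0=B3 v1=G4 (m6)
bar 11: v0=A3 v1=A4 (P8)
  R4 @ bar1.0: F3/G4 M2 untreated
  R7 @ bar2.2: A4->B3 leap 10st
  R2 @ bar3.0: D3/B3 M6 -> E3/E4 P8 similar
  R7 @ bar5.2: B3->F3 leap 6st
  R2 @ bar6.0: D3/F3 m3 -> F3/C4 P5 similar
  R1 @ bar9.0: C3/C4 P8 -> E3/E4 P8 similar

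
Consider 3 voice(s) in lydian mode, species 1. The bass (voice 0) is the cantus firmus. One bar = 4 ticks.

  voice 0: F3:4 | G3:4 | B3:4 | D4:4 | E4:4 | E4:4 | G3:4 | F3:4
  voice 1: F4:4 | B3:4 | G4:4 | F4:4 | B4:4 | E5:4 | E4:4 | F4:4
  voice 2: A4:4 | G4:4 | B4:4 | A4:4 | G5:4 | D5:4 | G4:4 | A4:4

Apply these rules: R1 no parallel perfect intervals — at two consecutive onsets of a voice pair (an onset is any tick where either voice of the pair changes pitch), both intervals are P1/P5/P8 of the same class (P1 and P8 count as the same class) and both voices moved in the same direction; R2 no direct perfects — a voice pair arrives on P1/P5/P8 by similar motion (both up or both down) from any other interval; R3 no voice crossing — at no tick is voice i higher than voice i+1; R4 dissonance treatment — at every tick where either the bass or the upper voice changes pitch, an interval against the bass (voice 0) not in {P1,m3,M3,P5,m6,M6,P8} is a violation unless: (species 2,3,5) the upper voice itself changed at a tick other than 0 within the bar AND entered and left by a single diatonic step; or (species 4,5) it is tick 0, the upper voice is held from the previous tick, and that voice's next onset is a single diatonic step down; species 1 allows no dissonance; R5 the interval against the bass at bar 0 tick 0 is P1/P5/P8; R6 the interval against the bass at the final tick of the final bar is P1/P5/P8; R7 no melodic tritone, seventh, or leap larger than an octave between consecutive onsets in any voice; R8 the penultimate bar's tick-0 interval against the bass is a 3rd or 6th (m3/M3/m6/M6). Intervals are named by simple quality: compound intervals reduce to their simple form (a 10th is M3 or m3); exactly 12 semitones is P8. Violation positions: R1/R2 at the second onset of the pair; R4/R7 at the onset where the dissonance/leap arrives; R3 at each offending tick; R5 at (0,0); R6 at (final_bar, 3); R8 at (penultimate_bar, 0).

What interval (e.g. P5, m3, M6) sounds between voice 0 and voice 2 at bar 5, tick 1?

m7

voice 0=E4 voice 2=D5 -> m7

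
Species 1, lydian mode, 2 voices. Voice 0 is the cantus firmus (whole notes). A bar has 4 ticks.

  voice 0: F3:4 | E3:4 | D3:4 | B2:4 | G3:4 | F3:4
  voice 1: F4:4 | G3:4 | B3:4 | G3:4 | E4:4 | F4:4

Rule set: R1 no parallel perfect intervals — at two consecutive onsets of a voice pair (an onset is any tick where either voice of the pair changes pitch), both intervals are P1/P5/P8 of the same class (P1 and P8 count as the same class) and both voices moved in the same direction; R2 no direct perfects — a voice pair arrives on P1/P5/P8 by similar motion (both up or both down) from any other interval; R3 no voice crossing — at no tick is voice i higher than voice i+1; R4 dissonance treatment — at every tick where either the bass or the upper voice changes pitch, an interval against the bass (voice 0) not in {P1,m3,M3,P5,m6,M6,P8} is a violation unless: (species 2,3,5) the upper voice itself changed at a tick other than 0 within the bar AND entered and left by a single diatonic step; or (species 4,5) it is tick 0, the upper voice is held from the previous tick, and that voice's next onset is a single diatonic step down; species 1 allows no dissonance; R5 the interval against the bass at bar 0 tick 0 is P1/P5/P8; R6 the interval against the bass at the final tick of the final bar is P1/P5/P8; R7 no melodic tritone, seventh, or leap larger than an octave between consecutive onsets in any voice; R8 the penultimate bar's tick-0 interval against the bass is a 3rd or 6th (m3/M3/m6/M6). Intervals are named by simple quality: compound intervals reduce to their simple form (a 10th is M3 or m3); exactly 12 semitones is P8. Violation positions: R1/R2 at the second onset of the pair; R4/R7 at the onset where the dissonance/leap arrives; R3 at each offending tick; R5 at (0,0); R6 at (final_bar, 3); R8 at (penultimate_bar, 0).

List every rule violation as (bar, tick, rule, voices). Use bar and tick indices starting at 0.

bar 0: v0=F3 v1=F4 downbeat P8
bar 1: v0=E3 v1=G3 downbeat m3
bar 2: v0=D3 v1=B3 downbeat M6
bar 3: v0=B2 v1=G3 downbeat m6
bar 4: v0=G3 v1=E4 downbeat M6
bar 5: v0=F3 v1=F4 downbeat P8
  -> R7 @ bar 1 tick 0 v(1,): F4->G3 leap 10st

(1, 0, R7, (1,))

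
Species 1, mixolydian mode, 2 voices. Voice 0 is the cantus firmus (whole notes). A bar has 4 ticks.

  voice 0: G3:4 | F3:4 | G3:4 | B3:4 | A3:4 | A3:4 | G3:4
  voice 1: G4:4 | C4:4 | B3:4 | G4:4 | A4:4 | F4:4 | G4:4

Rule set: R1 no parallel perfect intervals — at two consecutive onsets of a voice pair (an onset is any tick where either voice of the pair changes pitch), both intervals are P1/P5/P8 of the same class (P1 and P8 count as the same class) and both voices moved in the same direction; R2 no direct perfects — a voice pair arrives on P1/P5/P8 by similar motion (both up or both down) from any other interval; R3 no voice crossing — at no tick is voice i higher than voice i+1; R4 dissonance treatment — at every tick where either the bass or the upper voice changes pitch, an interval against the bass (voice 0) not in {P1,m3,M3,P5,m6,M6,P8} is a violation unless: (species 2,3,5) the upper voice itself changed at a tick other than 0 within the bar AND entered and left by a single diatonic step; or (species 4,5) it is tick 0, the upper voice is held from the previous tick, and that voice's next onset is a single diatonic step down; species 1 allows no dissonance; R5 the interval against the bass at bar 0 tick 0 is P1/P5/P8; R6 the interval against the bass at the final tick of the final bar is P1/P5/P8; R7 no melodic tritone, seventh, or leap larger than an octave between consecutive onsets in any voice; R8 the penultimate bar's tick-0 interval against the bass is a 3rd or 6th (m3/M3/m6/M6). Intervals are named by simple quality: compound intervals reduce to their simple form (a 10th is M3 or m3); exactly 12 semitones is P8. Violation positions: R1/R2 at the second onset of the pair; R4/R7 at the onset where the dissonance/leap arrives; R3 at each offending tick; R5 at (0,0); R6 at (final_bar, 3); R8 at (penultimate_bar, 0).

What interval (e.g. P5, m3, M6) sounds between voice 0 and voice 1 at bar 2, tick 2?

M3

voice 0=G3 voice 1=B3 -> M3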